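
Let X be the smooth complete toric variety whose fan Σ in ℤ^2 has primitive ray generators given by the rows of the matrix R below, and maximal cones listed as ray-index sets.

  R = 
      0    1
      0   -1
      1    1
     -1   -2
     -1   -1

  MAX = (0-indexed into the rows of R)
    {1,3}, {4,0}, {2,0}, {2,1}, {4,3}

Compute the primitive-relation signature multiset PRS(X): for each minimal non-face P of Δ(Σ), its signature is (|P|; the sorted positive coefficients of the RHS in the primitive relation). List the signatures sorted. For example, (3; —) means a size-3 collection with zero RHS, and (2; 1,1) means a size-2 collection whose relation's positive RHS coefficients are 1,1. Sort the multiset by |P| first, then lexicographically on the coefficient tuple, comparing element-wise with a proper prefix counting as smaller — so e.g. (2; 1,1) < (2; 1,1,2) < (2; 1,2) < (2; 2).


Δ(Σ) — 5 vertices, 5 min non-faces:

  P={0,1}:  v_{0} + v_{1} = 0  so sig = (2; —)
  P={2,4}:  v_{2} + v_{4} = 0  so sig = (2; —)
  P={0,3}:  v_{0} + v_{3} = v_{4}  so sig = (2; 1)
  P={1,4}:  v_{1} + v_{4} = v_{3}  so sig = (2; 1)
  P={2,3}:  v_{2} + v_{3} = v_{1}  so sig = (2; 1)

Sorted signature multiset PRS(X):
{ (2; —) ×2,  (2; 1) ×3 }


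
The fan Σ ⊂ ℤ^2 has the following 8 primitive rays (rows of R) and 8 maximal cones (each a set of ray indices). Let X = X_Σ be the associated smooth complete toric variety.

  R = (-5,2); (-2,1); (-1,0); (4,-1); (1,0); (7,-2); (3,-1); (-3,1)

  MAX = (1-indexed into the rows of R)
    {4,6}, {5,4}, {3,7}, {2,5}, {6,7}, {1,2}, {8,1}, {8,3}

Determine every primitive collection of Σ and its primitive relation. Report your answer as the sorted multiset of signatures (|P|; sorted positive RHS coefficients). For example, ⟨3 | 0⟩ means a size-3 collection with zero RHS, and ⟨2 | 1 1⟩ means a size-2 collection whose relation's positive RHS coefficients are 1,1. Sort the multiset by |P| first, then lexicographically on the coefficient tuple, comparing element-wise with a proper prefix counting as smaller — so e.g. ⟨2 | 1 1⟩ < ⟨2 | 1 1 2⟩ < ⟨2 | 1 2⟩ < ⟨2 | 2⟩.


The 20 primitive collections of Σ (r=8, n=2):

  P={3,5}:  v_{3} + v_{5} = 0  ⟹  sig = ⟨2 | 0⟩
  P={7,8}:  v_{7} + v_{8} = 0  ⟹  sig = ⟨2 | 0⟩
  P={1,7}:  v_{1} + v_{7} = v_{2}  ⟹  sig = ⟨2 | 1⟩
  P={2,3}:  v_{2} + v_{3} = v_{8}  ⟹  sig = ⟨2 | 1⟩
  P={2,7}:  v_{2} + v_{7} = v_{5}  ⟹  sig = ⟨2 | 1⟩
  P={2,8}:  v_{2} + v_{8} = v_{1}  ⟹  sig = ⟨2 | 1⟩
  P={3,4}:  v_{3} + v_{4} = v_{7}  ⟹  sig = ⟨2 | 1⟩
  P={4,7}:  v_{4} + v_{7} = v_{6}  ⟹  sig = ⟨2 | 1⟩
  P={4,8}:  v_{4} + v_{8} = v_{5}  ⟹  sig = ⟨2 | 1⟩
  P={5,7}:  v_{5} + v_{7} = v_{4}  ⟹  sig = ⟨2 | 1⟩
  P={5,8}:  v_{5} + v_{8} = v_{2}  ⟹  sig = ⟨2 | 1⟩
  P={6,8}:  v_{6} + v_{8} = v_{4}  ⟹  sig = ⟨2 | 1⟩
  P={1,4}:  v_{1} + v_{4} = v_{2} + v_{5}  ⟹  sig = ⟨2 | 1 1⟩
  P={2,6}:  v_{2} + v_{6} = v_{4} + v_{5}  ⟹  sig = ⟨2 | 1 1⟩
  P={1,3}:  v_{1} + v_{3} = 2·v_{8}  ⟹  sig = ⟨2 | 2⟩
  P={1,5}:  v_{1} + v_{5} = 2·v_{2}  ⟹  sig = ⟨2 | 2⟩
  P={1,6}:  v_{1} + v_{6} = 2·v_{5}  ⟹  sig = ⟨2 | 2⟩
  P={2,4}:  v_{2} + v_{4} = 2·v_{5}  ⟹  sig = ⟨2 | 2⟩
  P={3,6}:  v_{3} + v_{6} = 2·v_{7}  ⟹  sig = ⟨2 | 2⟩
  P={5,6}:  v_{5} + v_{6} = 2·v_{4}  ⟹  sig = ⟨2 | 2⟩

Sorted signature multiset PRS(X):
    |P|=2: 20 collections, coeffs (), (), (1), (1), (1), (1), (1), (1), (1), (1), (1), (1), (1,1), (1,1), (2), (2), (2), (2), (2), (2)


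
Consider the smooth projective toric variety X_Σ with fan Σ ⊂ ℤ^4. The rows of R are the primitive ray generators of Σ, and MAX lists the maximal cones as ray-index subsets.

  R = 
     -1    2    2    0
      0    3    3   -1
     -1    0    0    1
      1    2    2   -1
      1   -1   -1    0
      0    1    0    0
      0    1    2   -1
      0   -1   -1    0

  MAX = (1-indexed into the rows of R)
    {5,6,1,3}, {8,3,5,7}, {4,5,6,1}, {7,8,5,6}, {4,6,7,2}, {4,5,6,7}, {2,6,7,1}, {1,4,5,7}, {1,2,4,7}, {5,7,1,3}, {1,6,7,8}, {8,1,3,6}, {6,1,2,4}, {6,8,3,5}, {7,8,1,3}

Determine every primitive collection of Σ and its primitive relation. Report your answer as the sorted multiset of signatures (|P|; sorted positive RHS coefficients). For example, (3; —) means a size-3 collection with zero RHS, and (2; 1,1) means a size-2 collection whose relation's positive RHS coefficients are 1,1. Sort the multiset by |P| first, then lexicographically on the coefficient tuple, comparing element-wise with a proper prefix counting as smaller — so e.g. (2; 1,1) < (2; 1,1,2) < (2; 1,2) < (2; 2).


9 minimal non-faces of Δ(Σ) (on 8 rays):

  • {2,5}:  v_{2} + v_{5} = v_{4}  ⟹  sig = (2; 1)
  • {2,8}:  v_{2} + v_{8} = v_{6} + v_{7}  ⟹  sig = (2; 1,1)
  • {4,8}:  v_{4} + v_{8} = v_{5} + v_{6} + v_{7}  ⟹  sig = (2; 1,1,1)
  • {2,3}:  v_{2} + v_{3} = 2·v_{1} + v_{5}  ⟹  sig = (2; 1,2)
  • {3,4}:  v_{3} + v_{4} = 2·v_{1} + 2·v_{5}  ⟹  sig = (2; 2,2)
  • {1,5,8}:  v_{1} + v_{5} + v_{8} = 0  ⟹  sig = (3; —)
  • {3,6,7}:  v_{3} + v_{6} + v_{7} = v_{1}  ⟹  sig = (3; 1)
  • {1,5,6,7}:  v_{1} + v_{5} + v_{6} + v_{7} = v_{2}  ⟹  sig = (4; 1)
  • {1,4,6,7}:  v_{1} + v_{4} + v_{6} + v_{7} = 2·v_{2}  ⟹  sig = (4; 2)

so the primitive-relation signature multiset is
    (2; 1)
    (2; 1,1)
    (2; 1,1,1)
    (2; 1,2)
    (2; 2,2)
    (3; —)
    (3; 1)
    (4; 1)
    (4; 2)


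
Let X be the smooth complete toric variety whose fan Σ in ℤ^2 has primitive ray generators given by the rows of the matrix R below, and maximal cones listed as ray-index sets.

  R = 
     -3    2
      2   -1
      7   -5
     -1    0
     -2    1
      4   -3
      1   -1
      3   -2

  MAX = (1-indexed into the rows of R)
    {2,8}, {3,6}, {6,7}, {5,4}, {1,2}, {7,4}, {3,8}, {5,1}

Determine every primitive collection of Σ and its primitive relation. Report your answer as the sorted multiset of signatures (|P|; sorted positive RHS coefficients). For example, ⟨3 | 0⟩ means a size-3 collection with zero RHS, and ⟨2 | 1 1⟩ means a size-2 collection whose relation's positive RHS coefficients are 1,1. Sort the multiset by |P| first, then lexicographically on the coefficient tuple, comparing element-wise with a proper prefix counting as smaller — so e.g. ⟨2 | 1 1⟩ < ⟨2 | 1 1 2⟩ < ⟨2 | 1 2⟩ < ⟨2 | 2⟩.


Δ(Σ) — 8 vertices, 20 min non-faces:

  P = {1,8}:  v_{1} + v_{8} = 0 ; sig = ⟨2 | 0⟩
  P = {2,5}:  v_{2} + v_{5} = 0 ; sig = ⟨2 | 0⟩
  P = {1,3}:  v_{1} + v_{3} = v_{6} ; sig = ⟨2 | 1⟩
  P = {1,6}:  v_{1} + v_{6} = v_{7} ; sig = ⟨2 | 1⟩
  P = {1,7}:  v_{1} + v_{7} = v_{5} ; sig = ⟨2 | 1⟩
  P = {2,4}:  v_{2} + v_{4} = v_{7} ; sig = ⟨2 | 1⟩
  P = {2,7}:  v_{2} + v_{7} = v_{8} ; sig = ⟨2 | 1⟩
  P = {5,7}:  v_{5} + v_{7} = v_{4} ; sig = ⟨2 | 1⟩
  P = {5,8}:  v_{5} + v_{8} = v_{7} ; sig = ⟨2 | 1⟩
  P = {6,8}:  v_{6} + v_{8} = v_{3} ; sig = ⟨2 | 1⟩
  P = {7,8}:  v_{7} + v_{8} = v_{6} ; sig = ⟨2 | 1⟩
  P = {3,5}:  v_{3} + v_{5} = v_{6} + v_{7} ; sig = ⟨2 | 1 1⟩
  P = {3,4}:  v_{3} + v_{4} = v_{6} + 2·v_{7} ; sig = ⟨2 | 1 2⟩
  P = {1,4}:  v_{1} + v_{4} = 2·v_{5} ; sig = ⟨2 | 2⟩
  P = {2,6}:  v_{2} + v_{6} = 2·v_{8} ; sig = ⟨2 | 2⟩
  P = {3,7}:  v_{3} + v_{7} = 2·v_{6} ; sig = ⟨2 | 2⟩
  P = {4,8}:  v_{4} + v_{8} = 2·v_{7} ; sig = ⟨2 | 2⟩
  P = {5,6}:  v_{5} + v_{6} = 2·v_{7} ; sig = ⟨2 | 2⟩
  P = {2,3}:  v_{2} + v_{3} = 3·v_{8} ; sig = ⟨2 | 3⟩
  P = {4,6}:  v_{4} + v_{6} = 3·v_{7} ; sig = ⟨2 | 3⟩

Signatures (|P|; sorted positive RHS coefficients), sorted:
{ ⟨2 | 0⟩ ×2,  ⟨2 | 1⟩ ×9,  ⟨2 | 1 1⟩,  ⟨2 | 1 2⟩,  ⟨2 | 2⟩ ×5,  ⟨2 | 3⟩ ×2 }


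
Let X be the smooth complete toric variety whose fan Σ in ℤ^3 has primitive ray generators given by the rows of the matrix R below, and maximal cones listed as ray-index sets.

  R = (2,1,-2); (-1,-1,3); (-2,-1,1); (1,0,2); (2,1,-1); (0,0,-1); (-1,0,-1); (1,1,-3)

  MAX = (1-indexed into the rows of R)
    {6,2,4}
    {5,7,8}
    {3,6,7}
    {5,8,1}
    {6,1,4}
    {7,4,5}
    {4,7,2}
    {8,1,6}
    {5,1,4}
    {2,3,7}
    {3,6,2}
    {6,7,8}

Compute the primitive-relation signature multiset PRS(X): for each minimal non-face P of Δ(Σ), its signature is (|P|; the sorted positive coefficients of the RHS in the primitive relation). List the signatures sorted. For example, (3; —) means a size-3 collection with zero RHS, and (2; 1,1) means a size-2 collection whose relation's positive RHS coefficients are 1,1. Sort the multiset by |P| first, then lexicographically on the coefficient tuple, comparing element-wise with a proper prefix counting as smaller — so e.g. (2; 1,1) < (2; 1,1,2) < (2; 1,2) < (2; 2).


The 12 primitive collections of Σ (r=8, n=3):

  P = {2,8}:  v_{2} + v_{8} = 0 ; sig = (2; —)
  P = {3,5}:  v_{3} + v_{5} = 0 ; sig = (2; —)
  P = {1,3}:  v_{1} + v_{3} = v_{6} ; sig = (2; 1)
  P = {1,7}:  v_{1} + v_{7} = v_{8} ; sig = (2; 1)
  P = {2,5}:  v_{2} + v_{5} = v_{4} ; sig = (2; 1)
  P = {3,4}:  v_{3} + v_{4} = v_{2} ; sig = (2; 1)
  P = {4,8}:  v_{4} + v_{8} = v_{5} ; sig = (2; 1)
  P = {5,6}:  v_{5} + v_{6} = v_{1} ; sig = (2; 1)
  P = {1,2}:  v_{1} + v_{2} = v_{4} + v_{6} ; sig = (2; 1,1)
  P = {3,8}:  v_{3} + v_{8} = v_{6} + v_{7} ; sig = (2; 1,1)
  P = {4,6,7}:  v_{4} + v_{6} + v_{7} = 0 ; sig = (3; —)
  P = {2,6,7}:  v_{2} + v_{6} + v_{7} = v_{3} ; sig = (3; 1)

Signatures (|P|; sorted positive RHS coefficients), sorted:
    (2; —)
    (2; —)
    (2; 1)
    (2; 1)
    (2; 1)
    (2; 1)
    (2; 1)
    (2; 1)
    (2; 1,1)
    (2; 1,1)
    (3; —)
    (3; 1)


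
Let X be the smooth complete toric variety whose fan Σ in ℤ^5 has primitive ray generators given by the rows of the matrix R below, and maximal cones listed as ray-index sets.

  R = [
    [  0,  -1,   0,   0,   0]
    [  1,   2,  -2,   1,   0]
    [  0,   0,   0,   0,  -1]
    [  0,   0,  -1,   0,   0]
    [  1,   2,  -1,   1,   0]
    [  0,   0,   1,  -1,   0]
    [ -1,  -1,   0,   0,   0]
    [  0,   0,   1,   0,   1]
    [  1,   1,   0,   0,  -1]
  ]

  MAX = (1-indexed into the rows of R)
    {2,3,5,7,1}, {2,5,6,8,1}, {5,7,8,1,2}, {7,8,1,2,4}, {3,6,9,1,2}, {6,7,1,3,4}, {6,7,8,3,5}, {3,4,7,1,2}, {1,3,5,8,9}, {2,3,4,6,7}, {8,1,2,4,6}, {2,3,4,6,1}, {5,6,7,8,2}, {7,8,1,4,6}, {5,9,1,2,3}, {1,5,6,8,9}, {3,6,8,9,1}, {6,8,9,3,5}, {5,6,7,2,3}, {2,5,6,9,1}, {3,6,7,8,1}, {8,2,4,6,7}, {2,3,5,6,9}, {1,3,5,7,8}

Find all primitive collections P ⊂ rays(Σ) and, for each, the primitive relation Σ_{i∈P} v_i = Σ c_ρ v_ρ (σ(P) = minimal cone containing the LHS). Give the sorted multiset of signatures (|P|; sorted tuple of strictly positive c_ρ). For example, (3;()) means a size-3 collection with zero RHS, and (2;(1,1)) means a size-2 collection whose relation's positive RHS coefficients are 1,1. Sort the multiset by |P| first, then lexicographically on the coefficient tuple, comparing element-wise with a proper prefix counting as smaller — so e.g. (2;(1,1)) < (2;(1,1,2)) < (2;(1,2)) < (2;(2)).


|primitive collections| = 9. Relations:

  P = {4,5}:  v_{4} + v_{5} = v_{2}  so sig = (2;(1))
  P = {7,9}:  v_{7} + v_{9} = v_{3}  so sig = (2;(1))
  P = {4,9}:  v_{4} + v_{9} = v_{1} + v_{2} + v_{3} + v_{6}  so sig = (2;(1,1,1,1))
  P = {3,4,8}:  v_{3} + v_{4} + v_{8} = 0  so sig = (3;())
  P = {2,3,8}:  v_{2} + v_{3} + v_{8} = v_{5}  so sig = (3;(1))
  P = {2,8,9}:  v_{2} + v_{8} + v_{9} = v_{1} + 2·v_{5} + v_{6}  so sig = (3;(1,1,2))
  P = {1,5,6,7}:  v_{1} + v_{5} + v_{6} + v_{7} = 0  so sig = (4;())
  P = {1,2,6,7}:  v_{1} + v_{2} + v_{6} + v_{7} = v_{4}  so sig = (4;(1))
  P = {1,3,5,6}:  v_{1} + v_{3} + v_{5} + v_{6} = v_{9}  so sig = (4;(1))

so the primitive-relation signature multiset is
    |P|=2: 3 collections, coeffs (1), (1), (1,1,1,1)
    |P|=3: 3 collections, coeffs (), (1), (1,1,2)
    |P|=4: 3 collections, coeffs (), (1), (1)


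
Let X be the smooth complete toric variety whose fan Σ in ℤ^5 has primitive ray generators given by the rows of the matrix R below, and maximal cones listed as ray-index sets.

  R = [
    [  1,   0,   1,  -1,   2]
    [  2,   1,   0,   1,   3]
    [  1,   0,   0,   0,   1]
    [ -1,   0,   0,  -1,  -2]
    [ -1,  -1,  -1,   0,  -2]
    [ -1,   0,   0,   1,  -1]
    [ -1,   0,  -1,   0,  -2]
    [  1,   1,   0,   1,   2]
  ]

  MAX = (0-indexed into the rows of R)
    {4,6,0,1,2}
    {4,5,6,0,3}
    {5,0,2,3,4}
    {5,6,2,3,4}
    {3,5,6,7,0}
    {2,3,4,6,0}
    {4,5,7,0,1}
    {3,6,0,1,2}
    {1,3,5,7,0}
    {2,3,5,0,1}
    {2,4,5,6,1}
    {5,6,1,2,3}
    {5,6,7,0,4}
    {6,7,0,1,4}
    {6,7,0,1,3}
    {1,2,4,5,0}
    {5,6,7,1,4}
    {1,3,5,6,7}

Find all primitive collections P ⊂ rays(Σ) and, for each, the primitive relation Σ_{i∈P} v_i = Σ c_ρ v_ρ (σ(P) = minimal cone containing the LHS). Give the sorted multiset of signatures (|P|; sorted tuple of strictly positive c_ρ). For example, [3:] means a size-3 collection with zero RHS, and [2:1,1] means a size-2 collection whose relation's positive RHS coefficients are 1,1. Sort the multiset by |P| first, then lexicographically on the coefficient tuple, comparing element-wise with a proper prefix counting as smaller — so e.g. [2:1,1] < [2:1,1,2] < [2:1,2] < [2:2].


Σ has 5 primitive collections:

  P={2,7}:  v_{2} + v_{7} = v_{1} — sig = [2:1]
  P={3,4,7}:  v_{3} + v_{4} + v_{7} = v_{6} — sig = [3:1]
  P={1,3,4}:  v_{1} + v_{3} + v_{4} = v_{2} + v_{6} — sig = [3:1,1]
  P={0,2,5,6}:  v_{0} + v_{2} + v_{5} + v_{6} = 0 — sig = [4:]
  P={0,1,5,6}:  v_{0} + v_{1} + v_{5} + v_{6} = v_{7} — sig = [4:1]

Hence PRS(X_Σ) =
    [2:1]
    [3:1]
    [3:1,1]
    [4:]
    [4:1]


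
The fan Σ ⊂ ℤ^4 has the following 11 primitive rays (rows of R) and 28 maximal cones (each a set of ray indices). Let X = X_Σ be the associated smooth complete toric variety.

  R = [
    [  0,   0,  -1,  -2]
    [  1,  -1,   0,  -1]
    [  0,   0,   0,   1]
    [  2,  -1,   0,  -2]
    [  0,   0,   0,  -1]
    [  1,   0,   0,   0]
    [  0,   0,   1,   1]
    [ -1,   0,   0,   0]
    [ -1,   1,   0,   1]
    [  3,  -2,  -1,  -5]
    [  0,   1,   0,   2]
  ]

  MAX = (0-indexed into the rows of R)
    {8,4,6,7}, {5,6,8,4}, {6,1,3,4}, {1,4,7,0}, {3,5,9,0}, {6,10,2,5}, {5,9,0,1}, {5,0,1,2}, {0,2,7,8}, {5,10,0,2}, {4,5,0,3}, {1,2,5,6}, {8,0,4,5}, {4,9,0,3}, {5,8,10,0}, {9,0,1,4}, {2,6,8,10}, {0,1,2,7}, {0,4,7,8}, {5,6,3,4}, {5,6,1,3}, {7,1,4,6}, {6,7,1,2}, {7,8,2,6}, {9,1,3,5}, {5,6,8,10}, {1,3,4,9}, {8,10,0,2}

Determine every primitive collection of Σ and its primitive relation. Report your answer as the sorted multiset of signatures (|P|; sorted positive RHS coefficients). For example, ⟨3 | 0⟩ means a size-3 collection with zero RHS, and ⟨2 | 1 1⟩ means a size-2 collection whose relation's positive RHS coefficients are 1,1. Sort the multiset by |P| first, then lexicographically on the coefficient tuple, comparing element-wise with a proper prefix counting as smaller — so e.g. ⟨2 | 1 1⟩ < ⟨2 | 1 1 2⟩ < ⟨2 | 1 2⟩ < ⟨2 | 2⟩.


The 20 primitive collections of Σ (r=11, n=4):

  • {1,8}:  v_{1} + v_{8} = 0  ⇒ sig = ⟨2 | 0⟩
  • {2,4}:  v_{2} + v_{4} = 0  ⇒ sig = ⟨2 | 0⟩
  • {5,7}:  v_{5} + v_{7} = 0  ⇒ sig = ⟨2 | 0⟩
  • {0,6}:  v_{0} + v_{6} = v_{4}  ⇒ sig = ⟨2 | 1⟩
  • {1,10}:  v_{1} + v_{10} = v_{2} + v_{5}  ⇒ sig = ⟨2 | 1 1⟩
  • {2,3}:  v_{2} + v_{3} = v_{1} + v_{5}  ⇒ sig = ⟨2 | 1 1⟩
  • {3,7}:  v_{3} + v_{7} = v_{1} + v_{4}  ⇒ sig = ⟨2 | 1 1⟩
  • {3,8}:  v_{3} + v_{8} = v_{4} + v_{5}  ⇒ sig = ⟨2 | 1 1⟩
  • {4,10}:  v_{4} + v_{10} = v_{5} + v_{8}  ⇒ sig = ⟨2 | 1 1⟩
  • {7,10}:  v_{7} + v_{10} = v_{2} + v_{8}  ⇒ sig = ⟨2 | 1 1⟩
  • {8,9}:  v_{8} + v_{9} = v_{0} + v_{3}  ⇒ sig = ⟨2 | 1 1⟩
  • {6,9}:  v_{6} + v_{9} = v_{1} + v_{3} + v_{4}  ⇒ sig = ⟨2 | 1 1 1⟩
  • {2,9}:  v_{2} + v_{9} = v_{0} + 2·v_{1} + v_{5}  ⇒ sig = ⟨2 | 1 1 2⟩
  • {7,9}:  v_{7} + v_{9} = v_{0} + 2·v_{1} + v_{4}  ⇒ sig = ⟨2 | 1 1 2⟩
  • {9,10}:  v_{9} + v_{10} = v_{0} + v_{1} + 2·v_{5}  ⇒ sig = ⟨2 | 1 1 2⟩
  • {3,10}:  v_{3} + v_{10} = 2·v_{5}  ⇒ sig = ⟨2 | 2⟩
  • {0,1,3}:  v_{0} + v_{1} + v_{3} = v_{9}  ⇒ sig = ⟨3 | 1⟩
  • {1,4,5}:  v_{1} + v_{4} + v_{5} = v_{3}  ⇒ sig = ⟨3 | 1⟩
  • {2,5,8}:  v_{2} + v_{5} + v_{8} = v_{10}  ⇒ sig = ⟨3 | 1⟩
  • {4,5,9}:  v_{4} + v_{5} + v_{9} = v_{0} + 2·v_{3}  ⇒ sig = ⟨3 | 1 2⟩

Sorted signature multiset PRS(X):
    |P|=2: 16 collections, coeffs (), (), (), (1), (1,1), (1,1), (1,1), (1,1), (1,1), (1,1), (1,1), (1,1,1), (1,1,2), (1,1,2), (1,1,2), (2)
    |P|=3: 4 collections, coeffs (1), (1), (1), (1,2)


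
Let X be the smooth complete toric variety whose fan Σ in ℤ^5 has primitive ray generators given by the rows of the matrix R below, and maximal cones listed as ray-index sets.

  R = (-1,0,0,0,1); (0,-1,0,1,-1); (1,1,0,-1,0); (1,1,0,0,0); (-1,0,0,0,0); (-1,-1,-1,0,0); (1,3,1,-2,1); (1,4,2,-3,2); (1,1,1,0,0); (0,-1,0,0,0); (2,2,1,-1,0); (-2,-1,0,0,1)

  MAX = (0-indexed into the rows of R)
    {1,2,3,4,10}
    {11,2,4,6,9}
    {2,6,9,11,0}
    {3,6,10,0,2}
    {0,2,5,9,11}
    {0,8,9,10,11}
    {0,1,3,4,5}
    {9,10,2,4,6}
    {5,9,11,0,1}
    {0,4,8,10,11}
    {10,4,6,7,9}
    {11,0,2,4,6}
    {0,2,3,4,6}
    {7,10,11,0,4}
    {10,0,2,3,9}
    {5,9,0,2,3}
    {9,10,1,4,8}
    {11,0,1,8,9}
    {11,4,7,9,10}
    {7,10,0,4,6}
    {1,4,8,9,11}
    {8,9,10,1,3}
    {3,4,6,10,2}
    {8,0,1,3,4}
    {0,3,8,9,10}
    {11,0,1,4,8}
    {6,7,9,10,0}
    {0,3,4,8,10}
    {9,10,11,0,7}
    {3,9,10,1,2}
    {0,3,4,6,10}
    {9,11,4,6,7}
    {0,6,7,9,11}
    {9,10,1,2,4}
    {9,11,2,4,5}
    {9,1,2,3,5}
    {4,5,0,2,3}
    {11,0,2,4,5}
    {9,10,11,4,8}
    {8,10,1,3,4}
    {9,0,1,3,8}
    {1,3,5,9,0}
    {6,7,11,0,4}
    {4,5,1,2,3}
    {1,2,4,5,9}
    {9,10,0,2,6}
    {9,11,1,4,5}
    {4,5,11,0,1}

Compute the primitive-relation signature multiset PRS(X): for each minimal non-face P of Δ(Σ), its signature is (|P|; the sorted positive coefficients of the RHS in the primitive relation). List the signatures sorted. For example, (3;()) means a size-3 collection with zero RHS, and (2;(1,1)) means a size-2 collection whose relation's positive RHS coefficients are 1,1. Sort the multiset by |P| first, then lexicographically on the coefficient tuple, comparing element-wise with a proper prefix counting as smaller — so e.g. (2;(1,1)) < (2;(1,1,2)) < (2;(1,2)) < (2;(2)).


22 collections generate NE(X_Σ); each relation:

  • {5,8}:  v_{5} + v_{8} = 0  so sig = (2;())
  • {2,8}:  v_{2} + v_{8} = v_{10}  so sig = (2;(1))
  • {3,11}:  v_{3} + v_{11} = v_{0}  so sig = (2;(1))
  • {5,10}:  v_{5} + v_{10} = v_{2}  so sig = (2;(1))
  • {1,6}:  v_{1} + v_{6} = v_{4} + v_{10}  so sig = (2;(1,1))
  • {3,7}:  v_{3} + v_{7} = v_{0} + v_{6} + v_{10}  so sig = (2;(1,1,1))
  • {5,7}:  v_{5} + v_{7} = v_{2} + v_{6} + v_{11}  so sig = (2;(1,1,1))
  • {7,8}:  v_{7} + v_{8} = v_{0} + v_{4} + 3·v_{10} + v_{11}  so sig = (2;(1,1,1,3))
  • {1,7}:  v_{1} + v_{7} = v_{4} + 2·v_{10} + v_{11}  so sig = (2;(1,1,2))
  • {5,6}:  v_{5} + v_{6} = v_{0} + 2·v_{2} + v_{4}  so sig = (2;(1,1,2))
  • {6,8}:  v_{6} + v_{8} = v_{0} + v_{4} + 2·v_{10}  so sig = (2;(1,1,2))
  • {2,7}:  v_{2} + v_{7} = 2·v_{6} + v_{9}  so sig = (2;(1,2))
  • {0,1,2}:  v_{0} + v_{1} + v_{2} = 0  so sig = (3;())
  • {3,4,9}:  v_{3} + v_{4} + v_{9} = 0  so sig = (3;())
  • {0,1,10}:  v_{0} + v_{1} + v_{10} = v_{8}  so sig = (3;(1))
  • {0,4,9}:  v_{0} + v_{4} + v_{9} = v_{11}  so sig = (3;(1))
  • {6,10,11}:  v_{6} + v_{10} + v_{11} = v_{7}  so sig = (3;(1))
  • {1,2,11}:  v_{1} + v_{2} + v_{11} = v_{4} + v_{9}  so sig = (3;(1,1))
  • {2,10,11}:  v_{2} + v_{10} + v_{11} = v_{6} + v_{9}  so sig = (3;(1,1))
  • {1,10,11}:  v_{1} + v_{10} + v_{11} = v_{4} + v_{8} + v_{9}  so sig = (3;(1,1,1))
  • {3,6,9}:  v_{3} + v_{6} + v_{9} = v_{0} + v_{2} + v_{10}  so sig = (3;(1,1,1))
  • {0,2,4,10}:  v_{0} + v_{2} + v_{4} + v_{10} = v_{6}  so sig = (4;(1))

Sorted signature multiset PRS(X):
[(2;()), (2;(1)), (2;(1)), (2;(1)), (2;(1,1)), (2;(1,1,1)), (2;(1,1,1)), (2;(1,1,1,3)), (2;(1,1,2)), (2;(1,1,2)), (2;(1,1,2)), (2;(1,2)), (3;()), (3;()), (3;(1)), (3;(1)), (3;(1)), (3;(1,1)), (3;(1,1)), (3;(1,1,1)), (3;(1,1,1)), (4;(1))]


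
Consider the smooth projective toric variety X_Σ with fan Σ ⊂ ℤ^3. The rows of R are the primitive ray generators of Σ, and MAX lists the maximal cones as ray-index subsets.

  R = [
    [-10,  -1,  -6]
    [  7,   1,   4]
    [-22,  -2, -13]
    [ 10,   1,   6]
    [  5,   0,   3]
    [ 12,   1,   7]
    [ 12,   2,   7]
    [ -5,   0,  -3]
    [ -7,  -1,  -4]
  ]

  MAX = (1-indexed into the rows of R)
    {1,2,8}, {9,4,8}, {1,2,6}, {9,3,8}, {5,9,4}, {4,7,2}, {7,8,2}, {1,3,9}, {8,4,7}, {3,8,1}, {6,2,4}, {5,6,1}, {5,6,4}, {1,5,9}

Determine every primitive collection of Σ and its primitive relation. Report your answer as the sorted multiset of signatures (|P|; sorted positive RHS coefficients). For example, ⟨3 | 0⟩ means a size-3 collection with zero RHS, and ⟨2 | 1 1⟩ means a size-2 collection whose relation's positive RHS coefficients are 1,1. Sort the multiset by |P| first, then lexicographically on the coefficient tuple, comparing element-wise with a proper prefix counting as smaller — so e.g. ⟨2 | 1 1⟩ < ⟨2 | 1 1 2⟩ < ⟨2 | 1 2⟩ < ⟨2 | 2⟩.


17 minimal non-faces of Δ(Σ) (on 9 rays):

  P = {1,4}:  v_{1} + v_{4} = 0  →  sig = ⟨2 | 0⟩
  P = {2,9}:  v_{2} + v_{9} = 0  →  sig = ⟨2 | 0⟩
  P = {5,8}:  v_{5} + v_{8} = 0  →  sig = ⟨2 | 0⟩
  P = {2,5}:  v_{2} + v_{5} = v_{6}  →  sig = ⟨2 | 1⟩
  P = {3,6}:  v_{3} + v_{6} = v_{1}  →  sig = ⟨2 | 1⟩
  P = {6,8}:  v_{6} + v_{8} = v_{2}  →  sig = ⟨2 | 1⟩
  P = {6,9}:  v_{6} + v_{9} = v_{5}  →  sig = ⟨2 | 1⟩
  P = {1,7}:  v_{1} + v_{7} = v_{2} + v_{8}  →  sig = ⟨2 | 1 1⟩
  P = {2,3}:  v_{2} + v_{3} = v_{1} + v_{8}  →  sig = ⟨2 | 1 1⟩
  P = {3,4}:  v_{3} + v_{4} = v_{8} + v_{9}  →  sig = ⟨2 | 1 1⟩
  P = {3,5}:  v_{3} + v_{5} = v_{1} + v_{9}  →  sig = ⟨2 | 1 1⟩
  P = {5,7}:  v_{5} + v_{7} = v_{2} + v_{4}  →  sig = ⟨2 | 1 1⟩
  P = {7,9}:  v_{7} + v_{9} = v_{4} + v_{8}  →  sig = ⟨2 | 1 1⟩
  P = {6,7}:  v_{6} + v_{7} = 2·v_{2} + v_{4}  →  sig = ⟨2 | 1 2⟩
  P = {3,7}:  v_{3} + v_{7} = 2·v_{8}  →  sig = ⟨2 | 2⟩
  P = {1,8,9}:  v_{1} + v_{8} + v_{9} = v_{3}  →  sig = ⟨3 | 1⟩
  P = {2,4,8}:  v_{2} + v_{4} + v_{8} = v_{7}  →  sig = ⟨3 | 1⟩

so the primitive-relation signature multiset is
{ ⟨2 | 0⟩ ×3,  ⟨2 | 1⟩ ×4,  ⟨2 | 1 1⟩ ×6,  ⟨2 | 1 2⟩,  ⟨2 | 2⟩,  ⟨3 | 1⟩ ×2 }


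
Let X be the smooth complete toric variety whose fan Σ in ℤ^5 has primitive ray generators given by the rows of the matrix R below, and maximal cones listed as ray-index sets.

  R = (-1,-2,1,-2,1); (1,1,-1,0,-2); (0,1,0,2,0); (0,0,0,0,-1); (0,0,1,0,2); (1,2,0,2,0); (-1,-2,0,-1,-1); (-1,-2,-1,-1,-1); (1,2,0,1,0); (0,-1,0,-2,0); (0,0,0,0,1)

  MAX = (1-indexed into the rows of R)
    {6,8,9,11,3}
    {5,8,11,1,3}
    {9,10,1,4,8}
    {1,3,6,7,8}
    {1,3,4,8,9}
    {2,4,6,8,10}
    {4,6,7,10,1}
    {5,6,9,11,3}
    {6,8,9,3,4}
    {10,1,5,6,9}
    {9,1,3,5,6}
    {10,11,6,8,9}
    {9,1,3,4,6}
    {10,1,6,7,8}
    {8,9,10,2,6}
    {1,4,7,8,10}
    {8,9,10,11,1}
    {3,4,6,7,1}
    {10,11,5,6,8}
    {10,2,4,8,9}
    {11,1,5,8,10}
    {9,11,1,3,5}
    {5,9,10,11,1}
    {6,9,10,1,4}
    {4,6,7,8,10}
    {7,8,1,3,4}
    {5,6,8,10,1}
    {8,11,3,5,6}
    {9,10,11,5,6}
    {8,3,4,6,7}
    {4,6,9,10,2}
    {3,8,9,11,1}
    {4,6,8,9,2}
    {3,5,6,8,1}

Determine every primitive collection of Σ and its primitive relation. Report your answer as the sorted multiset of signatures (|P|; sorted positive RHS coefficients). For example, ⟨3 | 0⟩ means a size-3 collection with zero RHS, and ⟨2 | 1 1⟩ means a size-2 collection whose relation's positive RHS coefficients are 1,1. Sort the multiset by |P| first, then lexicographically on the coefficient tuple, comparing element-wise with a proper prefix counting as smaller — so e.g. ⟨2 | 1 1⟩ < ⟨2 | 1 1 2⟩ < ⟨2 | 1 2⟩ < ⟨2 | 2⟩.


Minimal non-faces — 16 found among 11 rays, 34 max cones:

  {3,10}:  v_{3} + v_{10} = 0  ⇒ sig = ⟨2 | 0⟩
  {4,11}:  v_{4} + v_{11} = 0  ⇒ sig = ⟨2 | 0⟩
  {7,9}:  v_{7} + v_{9} = v_{4}  ⇒ sig = ⟨2 | 1⟩
  {1,2}:  v_{1} + v_{2} = v_{4} + v_{10}  ⇒ sig = ⟨2 | 1 1⟩
  {2,5}:  v_{2} + v_{5} = v_{6} + v_{10}  ⇒ sig = ⟨2 | 1 1⟩
  {4,5}:  v_{4} + v_{5} = v_{1} + v_{6}  ⇒ sig = ⟨2 | 1 1⟩
  {7,11}:  v_{7} + v_{11} = v_{1} + v_{6} + v_{8}  ⇒ sig = ⟨2 | 1 1 1⟩
  {2,3}:  v_{2} + v_{3} = v_{4} + v_{6} + v_{8} + v_{9}  ⇒ sig = ⟨2 | 1 1 1 1⟩
  {2,11}:  v_{2} + v_{11} = v_{6} + v_{8} + v_{9} + v_{10}  ⇒ sig = ⟨2 | 1 1 1 1⟩
  {2,7}:  v_{2} + v_{7} = 2·v_{4} + v_{6} + v_{8} + v_{10}  ⇒ sig = ⟨2 | 1 1 1 2⟩
  {5,7}:  v_{5} + v_{7} = 2·v_{1} + 2·v_{6} + v_{8}  ⇒ sig = ⟨2 | 1 2 2⟩
  {1,6,11}:  v_{1} + v_{6} + v_{11} = v_{5}  ⇒ sig = ⟨3 | 1⟩
  {5,8,9}:  v_{5} + v_{8} + v_{9} = v_{11}  ⇒ sig = ⟨3 | 1⟩
  {1,6,8,9}:  v_{1} + v_{6} + v_{8} + v_{9} = 0  ⇒ sig = ⟨4 | 0⟩
  {1,4,6,8}:  v_{1} + v_{4} + v_{6} + v_{8} = v_{7}  ⇒ sig = ⟨4 | 1⟩
  {4,6,8,9,10}:  v_{4} + v_{6} + v_{8} + v_{9} + v_{10} = v_{2}  ⇒ sig = ⟨5 | 1⟩

Hence PRS(X_Σ) =
[⟨2 | 0⟩, ⟨2 | 0⟩, ⟨2 | 1⟩, ⟨2 | 1 1⟩, ⟨2 | 1 1⟩, ⟨2 | 1 1⟩, ⟨2 | 1 1 1⟩, ⟨2 | 1 1 1 1⟩, ⟨2 | 1 1 1 1⟩, ⟨2 | 1 1 1 2⟩, ⟨2 | 1 2 2⟩, ⟨3 | 1⟩, ⟨3 | 1⟩, ⟨4 | 0⟩, ⟨4 | 1⟩, ⟨5 | 1⟩]


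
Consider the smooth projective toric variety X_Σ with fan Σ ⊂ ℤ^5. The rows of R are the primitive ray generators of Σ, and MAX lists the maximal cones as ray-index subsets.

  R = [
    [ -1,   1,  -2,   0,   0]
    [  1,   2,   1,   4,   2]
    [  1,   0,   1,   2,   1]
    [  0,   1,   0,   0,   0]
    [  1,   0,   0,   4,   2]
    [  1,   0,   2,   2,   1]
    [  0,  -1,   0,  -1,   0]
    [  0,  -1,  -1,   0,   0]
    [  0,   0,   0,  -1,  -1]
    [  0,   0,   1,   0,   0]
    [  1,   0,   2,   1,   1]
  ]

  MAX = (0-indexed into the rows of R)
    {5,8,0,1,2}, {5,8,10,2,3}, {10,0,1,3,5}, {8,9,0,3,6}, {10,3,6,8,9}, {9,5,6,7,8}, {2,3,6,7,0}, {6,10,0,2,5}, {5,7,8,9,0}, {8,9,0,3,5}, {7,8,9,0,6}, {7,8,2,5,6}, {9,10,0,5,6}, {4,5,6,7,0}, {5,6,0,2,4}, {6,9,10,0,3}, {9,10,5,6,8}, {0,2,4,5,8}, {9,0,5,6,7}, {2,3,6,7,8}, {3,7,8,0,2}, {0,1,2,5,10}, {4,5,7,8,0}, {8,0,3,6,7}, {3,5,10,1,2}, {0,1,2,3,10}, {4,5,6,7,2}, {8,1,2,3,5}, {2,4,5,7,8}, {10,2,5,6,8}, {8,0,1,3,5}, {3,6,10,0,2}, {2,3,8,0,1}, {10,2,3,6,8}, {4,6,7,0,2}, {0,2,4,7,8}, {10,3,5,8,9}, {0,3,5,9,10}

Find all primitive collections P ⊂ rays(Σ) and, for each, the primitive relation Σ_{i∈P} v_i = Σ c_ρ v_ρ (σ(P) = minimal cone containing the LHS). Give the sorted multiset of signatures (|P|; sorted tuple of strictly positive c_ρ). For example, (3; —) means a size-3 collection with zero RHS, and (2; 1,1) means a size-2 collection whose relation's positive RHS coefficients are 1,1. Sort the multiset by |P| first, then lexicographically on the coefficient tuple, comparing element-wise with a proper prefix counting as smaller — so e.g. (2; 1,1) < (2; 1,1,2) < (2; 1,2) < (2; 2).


19 minimal non-faces of Δ(Σ) (on 11 rays):

  P = {2,9}:  v_{2} + v_{9} = v_{5} ; sig = (2; 1)
  P = {7,10}:  v_{7} + v_{10} = v_{2} + v_{6} ; sig = (2; 1,1)
  P = {1,6}:  v_{1} + v_{6} = v_{0} + v_{2} + v_{10} ; sig = (2; 1,1,1)
  P = {4,10}:  v_{4} + v_{10} = v_{0} + 2·v_{2} + v_{5} + v_{6} ; sig = (2; 1,1,1,2)
  P = {1,9}:  v_{1} + v_{9} = v_{0} + v_{3} + 2·v_{5} ; sig = (2; 1,1,2)
  P = {4,9}:  v_{4} + v_{9} = v_{0} + 2·v_{5} + v_{7} ; sig = (2; 1,1,2)
  P = {1,7}:  v_{1} + v_{7} = v_{0} + 2·v_{2} ; sig = (2; 1,2)
  P = {3,4}:  v_{3} + v_{4} = v_{0} + 2·v_{2} ; sig = (2; 1,2)
  P = {1,4}:  v_{1} + v_{4} = 2·v_{0} + 3·v_{2} + v_{5} ; sig = (2; 1,2,3)
  P = {3,7,9}:  v_{3} + v_{7} + v_{9} = 0 ; sig = (3; —)
  P = {0,8,10}:  v_{0} + v_{8} + v_{10} = v_{3} ; sig = (3; 1)
  P = {3,5,6}:  v_{3} + v_{5} + v_{6} = v_{10} ; sig = (3; 1)
  P = {3,5,7}:  v_{3} + v_{5} + v_{7} = v_{2} ; sig = (3; 1)
  P = {4,6,8}:  v_{4} + v_{6} + v_{8} = v_{2} + v_{7} ; sig = (3; 1,1)
  P = {1,8,10}:  v_{1} + v_{8} + v_{10} = v_{2} + 2·v_{3} + v_{5} ; sig = (3; 1,1,2)
  P = {0,5,6,8}:  v_{0} + v_{5} + v_{6} + v_{8} = 0 ; sig = (4; —)
  P = {0,2,3,5}:  v_{0} + v_{2} + v_{3} + v_{5} = v_{1} ; sig = (4; 1)
  P = {0,2,5,7}:  v_{0} + v_{2} + v_{5} + v_{7} = v_{4} ; sig = (4; 1)
  P = {0,2,6,8}:  v_{0} + v_{2} + v_{6} + v_{8} = v_{3} + v_{7} ; sig = (4; 1,1)

Sorted signature multiset PRS(X):
{ (2; 1),  (2; 1,1),  (2; 1,1,1),  (2; 1,1,1,2),  (2; 1,1,2) ×2,  (2; 1,2) ×2,  (2; 1,2,3),  (3; —),  (3; 1) ×3,  (3; 1,1),  (3; 1,1,2),  (4; —),  (4; 1) ×2,  (4; 1,1) }


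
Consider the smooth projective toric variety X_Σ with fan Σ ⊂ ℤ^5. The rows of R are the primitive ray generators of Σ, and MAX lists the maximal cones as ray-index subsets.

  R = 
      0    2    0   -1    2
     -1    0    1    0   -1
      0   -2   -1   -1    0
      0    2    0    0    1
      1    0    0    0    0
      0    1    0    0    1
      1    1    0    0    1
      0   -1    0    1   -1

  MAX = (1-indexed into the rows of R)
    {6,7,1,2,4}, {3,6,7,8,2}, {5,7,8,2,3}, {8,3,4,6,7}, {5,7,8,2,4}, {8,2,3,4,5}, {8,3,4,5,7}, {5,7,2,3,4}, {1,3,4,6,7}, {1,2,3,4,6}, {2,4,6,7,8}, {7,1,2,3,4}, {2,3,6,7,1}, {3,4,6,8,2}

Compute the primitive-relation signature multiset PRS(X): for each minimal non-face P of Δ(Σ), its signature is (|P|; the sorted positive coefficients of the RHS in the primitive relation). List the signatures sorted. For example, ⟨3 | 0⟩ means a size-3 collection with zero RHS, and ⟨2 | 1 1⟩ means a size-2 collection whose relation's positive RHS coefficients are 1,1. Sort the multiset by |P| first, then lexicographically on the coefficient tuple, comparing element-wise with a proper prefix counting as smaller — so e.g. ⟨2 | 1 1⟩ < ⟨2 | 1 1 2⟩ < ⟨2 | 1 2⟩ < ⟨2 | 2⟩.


5 minimal non-faces of Δ(Σ) (on 8 rays):

  • {1,8}:  v_{1} + v_{8} = v_{6}  so sig = ⟨2 | 1⟩
  • {5,6}:  v_{5} + v_{6} = v_{7}  so sig = ⟨2 | 1⟩
  • {1,5}:  v_{1} + v_{5} = v_{2} + v_{3} + v_{4} + 2·v_{7}  so sig = ⟨2 | 1 1 1 2⟩
  • {2,3,4,7,8}:  v_{2} + v_{3} + v_{4} + v_{7} + v_{8} = 0  so sig = ⟨5 | 0⟩
  • {2,3,4,6,7}:  v_{2} + v_{3} + v_{4} + v_{6} + v_{7} = v_{1}  so sig = ⟨5 | 1⟩

Sorted signature multiset PRS(X):
    ⟨2 | 1⟩
    ⟨2 | 1⟩
    ⟨2 | 1 1 1 2⟩
    ⟨5 | 0⟩
    ⟨5 | 1⟩


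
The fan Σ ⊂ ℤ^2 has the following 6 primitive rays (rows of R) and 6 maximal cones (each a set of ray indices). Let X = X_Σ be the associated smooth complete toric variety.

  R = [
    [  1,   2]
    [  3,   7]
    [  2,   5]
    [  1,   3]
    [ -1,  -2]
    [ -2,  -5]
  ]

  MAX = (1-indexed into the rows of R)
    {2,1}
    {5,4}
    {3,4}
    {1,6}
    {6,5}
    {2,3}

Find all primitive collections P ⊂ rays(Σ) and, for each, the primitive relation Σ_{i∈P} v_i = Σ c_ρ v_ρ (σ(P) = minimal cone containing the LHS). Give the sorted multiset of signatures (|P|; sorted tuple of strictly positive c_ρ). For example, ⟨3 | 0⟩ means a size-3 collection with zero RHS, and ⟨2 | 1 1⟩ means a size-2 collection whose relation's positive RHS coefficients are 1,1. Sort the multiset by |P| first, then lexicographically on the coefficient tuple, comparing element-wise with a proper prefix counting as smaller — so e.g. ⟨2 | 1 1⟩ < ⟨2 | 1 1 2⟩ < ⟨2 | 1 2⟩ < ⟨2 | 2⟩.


9 minimal non-faces of Δ(Σ) (on 6 rays):

  • {1,5}:  v_{1} + v_{5} = 0  so sig = ⟨2 | 0⟩
  • {3,6}:  v_{3} + v_{6} = 0  so sig = ⟨2 | 0⟩
  • {1,3}:  v_{1} + v_{3} = v_{2}  so sig = ⟨2 | 1⟩
  • {1,4}:  v_{1} + v_{4} = v_{3}  so sig = ⟨2 | 1⟩
  • {2,5}:  v_{2} + v_{5} = v_{3}  so sig = ⟨2 | 1⟩
  • {2,6}:  v_{2} + v_{6} = v_{1}  so sig = ⟨2 | 1⟩
  • {3,5}:  v_{3} + v_{5} = v_{4}  so sig = ⟨2 | 1⟩
  • {4,6}:  v_{4} + v_{6} = v_{5}  so sig = ⟨2 | 1⟩
  • {2,4}:  v_{2} + v_{4} = 2·v_{3}  so sig = ⟨2 | 2⟩

Hence PRS(X_Σ) =
    |P|=2: 9 collections, coeffs (), (), (1), (1), (1), (1), (1), (1), (2)


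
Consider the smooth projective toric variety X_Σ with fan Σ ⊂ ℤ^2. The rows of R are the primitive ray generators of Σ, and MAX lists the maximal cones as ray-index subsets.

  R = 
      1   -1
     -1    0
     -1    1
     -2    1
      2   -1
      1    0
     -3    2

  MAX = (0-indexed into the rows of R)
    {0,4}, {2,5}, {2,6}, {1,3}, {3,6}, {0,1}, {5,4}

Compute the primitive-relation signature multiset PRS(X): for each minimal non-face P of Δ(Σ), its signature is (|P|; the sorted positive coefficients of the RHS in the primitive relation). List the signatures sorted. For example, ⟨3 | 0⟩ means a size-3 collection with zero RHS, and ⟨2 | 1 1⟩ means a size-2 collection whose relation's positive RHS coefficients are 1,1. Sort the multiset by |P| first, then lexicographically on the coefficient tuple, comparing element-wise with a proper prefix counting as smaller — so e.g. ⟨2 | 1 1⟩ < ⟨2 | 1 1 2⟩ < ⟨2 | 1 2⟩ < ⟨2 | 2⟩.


14 minimal non-faces of Δ(Σ) (on 7 rays):

  • {0,2}:  v_{0} + v_{2} = 0  so sig = ⟨2 | 0⟩
  • {1,5}:  v_{1} + v_{5} = 0  so sig = ⟨2 | 0⟩
  • {3,4}:  v_{3} + v_{4} = 0  so sig = ⟨2 | 0⟩
  • {0,3}:  v_{0} + v_{3} = v_{1}  so sig = ⟨2 | 1⟩
  • {0,5}:  v_{0} + v_{5} = v_{4}  so sig = ⟨2 | 1⟩
  • {0,6}:  v_{0} + v_{6} = v_{3}  so sig = ⟨2 | 1⟩
  • {1,2}:  v_{1} + v_{2} = v_{3}  so sig = ⟨2 | 1⟩
  • {1,4}:  v_{1} + v_{4} = v_{0}  so sig = ⟨2 | 1⟩
  • {2,3}:  v_{2} + v_{3} = v_{6}  so sig = ⟨2 | 1⟩
  • {2,4}:  v_{2} + v_{4} = v_{5}  so sig = ⟨2 | 1⟩
  • {3,5}:  v_{3} + v_{5} = v_{2}  so sig = ⟨2 | 1⟩
  • {4,6}:  v_{4} + v_{6} = v_{2}  so sig = ⟨2 | 1⟩
  • {1,6}:  v_{1} + v_{6} = 2·v_{3}  so sig = ⟨2 | 2⟩
  • {5,6}:  v_{5} + v_{6} = 2·v_{2}  so sig = ⟨2 | 2⟩

Hence PRS(X_Σ) =
    ⟨2 | 0⟩
    ⟨2 | 0⟩
    ⟨2 | 0⟩
    ⟨2 | 1⟩
    ⟨2 | 1⟩
    ⟨2 | 1⟩
    ⟨2 | 1⟩
    ⟨2 | 1⟩
    ⟨2 | 1⟩
    ⟨2 | 1⟩
    ⟨2 | 1⟩
    ⟨2 | 1⟩
    ⟨2 | 2⟩
    ⟨2 | 2⟩


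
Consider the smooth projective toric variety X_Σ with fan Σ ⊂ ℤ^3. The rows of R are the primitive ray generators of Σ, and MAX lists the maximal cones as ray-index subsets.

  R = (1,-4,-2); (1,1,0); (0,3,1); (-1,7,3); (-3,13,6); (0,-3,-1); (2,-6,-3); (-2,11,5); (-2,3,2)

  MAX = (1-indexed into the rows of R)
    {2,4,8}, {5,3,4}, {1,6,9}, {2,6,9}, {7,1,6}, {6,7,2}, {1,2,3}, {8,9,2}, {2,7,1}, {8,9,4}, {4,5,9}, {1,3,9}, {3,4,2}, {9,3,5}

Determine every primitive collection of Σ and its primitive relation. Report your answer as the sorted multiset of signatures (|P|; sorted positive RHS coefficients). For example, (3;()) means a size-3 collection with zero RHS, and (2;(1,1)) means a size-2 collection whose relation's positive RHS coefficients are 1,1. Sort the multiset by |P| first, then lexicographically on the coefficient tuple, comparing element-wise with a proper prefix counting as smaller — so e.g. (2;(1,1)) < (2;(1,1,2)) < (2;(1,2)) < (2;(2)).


Δ(Σ) — 9 vertices, 20 min non-faces:

  P={3,6}:  v_{3} + v_{6} = 0  ⟹  sig = (2;())
  P={1,4}:  v_{1} + v_{4} = v_{3}  ⟹  sig = (2;(1))
  P={1,8}:  v_{1} + v_{8} = v_{4}  ⟹  sig = (2;(1))
  P={4,7}:  v_{4} + v_{7} = v_{2}  ⟹  sig = (2;(1))
  P={5,7}:  v_{5} + v_{7} = v_{4}  ⟹  sig = (2;(1))
  P={7,9}:  v_{7} + v_{9} = v_{6}  ⟹  sig = (2;(1))
  P={3,7}:  v_{3} + v_{7} = v_{1} + v_{2}  ⟹  sig = (2;(1,1))
  P={4,6}:  v_{4} + v_{6} = v_{2} + v_{9}  ⟹  sig = (2;(1,1))
  P={5,6}:  v_{5} + v_{6} = v_{4} + v_{9}  ⟹  sig = (2;(1,1))
  P={1,5}:  v_{1} + v_{5} = 2·v_{3} + v_{9}  ⟹  sig = (2;(1,2))
  P={7,8}:  v_{7} + v_{8} = 2·v_{2} + v_{9}  ⟹  sig = (2;(1,2))
  P={5,8}:  v_{5} + v_{8} = 3·v_{4} + v_{9}  ⟹  sig = (2;(1,3))
  P={2,5}:  v_{2} + v_{5} = 2·v_{4}  ⟹  sig = (2;(2))
  P={3,8}:  v_{3} + v_{8} = 2·v_{4}  ⟹  sig = (2;(2))
  P={6,8}:  v_{6} + v_{8} = 2·v_{2} + 2·v_{9}  ⟹  sig = (2;(2,2))
  P={1,2,9}:  v_{1} + v_{2} + v_{9} = 0  ⟹  sig = (3;())
  P={1,2,6}:  v_{1} + v_{2} + v_{6} = v_{7}  ⟹  sig = (3;(1))
  P={2,3,9}:  v_{2} + v_{3} + v_{9} = v_{4}  ⟹  sig = (3;(1))
  P={2,4,9}:  v_{2} + v_{4} + v_{9} = v_{8}  ⟹  sig = (3;(1))
  P={3,4,9}:  v_{3} + v_{4} + v_{9} = v_{5}  ⟹  sig = (3;(1))

Hence PRS(X_Σ) =
[(2;()), (2;(1)), (2;(1)), (2;(1)), (2;(1)), (2;(1)), (2;(1,1)), (2;(1,1)), (2;(1,1)), (2;(1,2)), (2;(1,2)), (2;(1,3)), (2;(2)), (2;(2)), (2;(2,2)), (3;()), (3;(1)), (3;(1)), (3;(1)), (3;(1))]


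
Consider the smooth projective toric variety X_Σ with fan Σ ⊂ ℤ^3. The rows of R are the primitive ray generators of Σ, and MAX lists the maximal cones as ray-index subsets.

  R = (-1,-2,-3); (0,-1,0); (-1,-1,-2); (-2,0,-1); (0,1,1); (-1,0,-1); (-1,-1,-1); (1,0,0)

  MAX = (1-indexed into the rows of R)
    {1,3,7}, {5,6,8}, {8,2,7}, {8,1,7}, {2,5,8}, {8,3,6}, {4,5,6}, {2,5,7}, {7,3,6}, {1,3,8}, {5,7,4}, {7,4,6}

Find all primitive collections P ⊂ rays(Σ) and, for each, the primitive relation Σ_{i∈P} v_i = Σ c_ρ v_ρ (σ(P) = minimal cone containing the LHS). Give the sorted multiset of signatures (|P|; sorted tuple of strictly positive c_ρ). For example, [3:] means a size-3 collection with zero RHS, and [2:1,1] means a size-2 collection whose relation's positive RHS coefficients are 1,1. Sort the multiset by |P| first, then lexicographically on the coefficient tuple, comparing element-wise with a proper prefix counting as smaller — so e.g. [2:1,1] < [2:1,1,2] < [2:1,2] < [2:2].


14 collections generate NE(X_Σ); each relation:

  P={1,5}:  v_{1} + v_{5} = v_{3}  ⟹  sig = [2:1]
  P={2,6}:  v_{2} + v_{6} = v_{7}  ⟹  sig = [2:1]
  P={3,5}:  v_{3} + v_{5} = v_{6}  ⟹  sig = [2:1]
  P={4,8}:  v_{4} + v_{8} = v_{6}  ⟹  sig = [2:1]
  P={1,4}:  v_{1} + v_{4} = v_{3} + v_{6} + v_{7}  ⟹  sig = [2:1,1,1]
  P={2,3}:  v_{2} + v_{3} = 2·v_{7} + v_{8}  ⟹  sig = [2:1,2]
  P={2,4}:  v_{2} + v_{4} = v_{5} + 2·v_{7}  ⟹  sig = [2:1,2]
  P={3,4}:  v_{3} + v_{4} = 2·v_{6} + v_{7}  ⟹  sig = [2:1,2]
  P={1,6}:  v_{1} + v_{6} = 2·v_{3}  ⟹  sig = [2:2]
  P={1,2}:  v_{1} + v_{2} = 3·v_{7} + 2·v_{8}  ⟹  sig = [2:2,3]
  P={5,7,8}:  v_{5} + v_{7} + v_{8} = 0  ⟹  sig = [3:]
  P={3,7,8}:  v_{3} + v_{7} + v_{8} = v_{1}  ⟹  sig = [3:1]
  P={5,6,7}:  v_{5} + v_{6} + v_{7} = v_{4}  ⟹  sig = [3:1]
  P={6,7,8}:  v_{6} + v_{7} + v_{8} = v_{3}  ⟹  sig = [3:1]

Hence PRS(X_Σ) =
[[2:1], [2:1], [2:1], [2:1], [2:1,1,1], [2:1,2], [2:1,2], [2:1,2], [2:2], [2:2,3], [3:], [3:1], [3:1], [3:1]]


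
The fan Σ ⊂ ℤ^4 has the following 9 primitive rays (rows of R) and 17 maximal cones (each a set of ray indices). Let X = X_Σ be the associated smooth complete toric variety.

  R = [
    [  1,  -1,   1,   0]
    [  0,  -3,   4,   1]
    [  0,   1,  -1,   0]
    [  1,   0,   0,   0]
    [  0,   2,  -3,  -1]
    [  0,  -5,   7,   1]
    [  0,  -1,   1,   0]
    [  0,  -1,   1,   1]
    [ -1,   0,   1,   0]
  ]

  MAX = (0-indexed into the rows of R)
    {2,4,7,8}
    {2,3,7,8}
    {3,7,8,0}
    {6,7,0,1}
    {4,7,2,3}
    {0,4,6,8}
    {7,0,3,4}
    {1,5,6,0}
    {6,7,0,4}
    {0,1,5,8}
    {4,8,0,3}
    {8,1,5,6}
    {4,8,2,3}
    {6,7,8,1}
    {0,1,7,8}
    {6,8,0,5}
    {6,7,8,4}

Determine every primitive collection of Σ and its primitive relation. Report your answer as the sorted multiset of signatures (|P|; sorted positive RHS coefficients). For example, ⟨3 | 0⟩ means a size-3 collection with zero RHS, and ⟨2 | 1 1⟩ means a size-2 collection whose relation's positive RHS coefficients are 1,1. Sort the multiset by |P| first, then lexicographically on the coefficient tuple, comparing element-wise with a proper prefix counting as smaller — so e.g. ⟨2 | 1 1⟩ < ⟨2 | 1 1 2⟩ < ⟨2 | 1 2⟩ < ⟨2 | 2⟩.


Σ has 14 primitive collections:

  P = {2,6}:  v_{2} + v_{6} = 0  ⟹  sig = ⟨2 | 0⟩
  P = {0,2}:  v_{0} + v_{2} = v_{3}  ⟹  sig = ⟨2 | 1⟩
  P = {1,4}:  v_{1} + v_{4} = v_{6}  ⟹  sig = ⟨2 | 1⟩
  P = {3,6}:  v_{3} + v_{6} = v_{0}  ⟹  sig = ⟨2 | 1⟩
  P = {1,2}:  v_{1} + v_{2} = v_{0} + v_{7} + v_{8}  ⟹  sig = ⟨2 | 1 1 1⟩
  P = {2,5}:  v_{2} + v_{5} = v_{0} + v_{1} + v_{8}  ⟹  sig = ⟨2 | 1 1 1⟩
  P = {1,3}:  v_{1} + v_{3} = 2·v_{0} + v_{7} + v_{8}  ⟹  sig = ⟨2 | 1 1 2⟩
  P = {3,5}:  v_{3} + v_{5} = 2·v_{0} + v_{1} + v_{8}  ⟹  sig = ⟨2 | 1 1 2⟩
  P = {4,5}:  v_{4} + v_{5} = v_{0} + 2·v_{6} + v_{8}  ⟹  sig = ⟨2 | 1 1 2⟩
  P = {5,7}:  v_{5} + v_{7} = 2·v_{1}  ⟹  sig = ⟨2 | 2⟩
  P = {0,4,7,8}:  v_{0} + v_{4} + v_{7} + v_{8} = 0  ⟹  sig = ⟨4 | 0⟩
  P = {0,1,6,8}:  v_{0} + v_{1} + v_{6} + v_{8} = v_{5}  ⟹  sig = ⟨4 | 1⟩
  P = {0,6,7,8}:  v_{0} + v_{6} + v_{7} + v_{8} = v_{1}  ⟹  sig = ⟨4 | 1⟩
  P = {3,4,7,8}:  v_{3} + v_{4} + v_{7} + v_{8} = v_{2}  ⟹  sig = ⟨4 | 1⟩

so the primitive-relation signature multiset is
    |P|=2: 10 collections, coeffs (), (1), (1), (1), (1,1,1), (1,1,1), (1,1,2), (1,1,2), (1,1,2), (2)
    |P|=4: 4 collections, coeffs (), (1), (1), (1)
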